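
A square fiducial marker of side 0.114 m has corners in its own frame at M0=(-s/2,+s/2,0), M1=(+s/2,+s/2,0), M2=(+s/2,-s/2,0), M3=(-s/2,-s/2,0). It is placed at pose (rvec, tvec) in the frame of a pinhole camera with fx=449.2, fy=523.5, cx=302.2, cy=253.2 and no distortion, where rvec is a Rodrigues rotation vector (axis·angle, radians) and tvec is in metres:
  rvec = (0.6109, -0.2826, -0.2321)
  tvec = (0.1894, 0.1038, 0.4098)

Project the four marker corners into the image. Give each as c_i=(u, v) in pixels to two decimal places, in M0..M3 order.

Intrinsics K: fx=449.2, fy=523.5, cx=302.2, cy=253.2
Marker side s = 0.114 m; corners in marker frame (Z=0):
  M0 = (-0.0570, +0.0570, 0)
  M1 = (+0.0570, +0.0570, 0)
  M2 = (+0.0570, -0.0570, 0)
  M3 = (-0.0570, -0.0570, 0)
rvec = (0.6109, -0.2826, -0.2321), |rvec| = θ = 0.71199 rad = 40.794°
Rodrigues: sinθ=0.65334, 1−cosθ=0.24294; R = I + sinθ·[k]× + (1−cosθ)·[k]×²:
    [+0.93591 +0.13025 -0.32727]
    [-0.29572 +0.79533 -0.52914]
    [+0.19137 +0.59201 +0.78288]
t = (0.1894, 0.1038, 0.4098) m
M0: Pc = R·M0+t = (+0.14348, +0.16599, +0.43264); u = 449.2·(+0.14348)/0.43264 + 302.2 = 451.1702, v = 523.5·(+0.16599)/0.43264 + 253.2 = 454.0515
M1: Pc = R·M1+t = (+0.25017, +0.13228, +0.45445); u = 449.2·(+0.25017)/0.45445 + 302.2 = 549.4793, v = 523.5·(+0.13228)/0.45445 + 253.2 = 405.5759
M2: Pc = R·M2+t = (+0.23532, +0.04161, +0.38696); u = 449.2·(+0.23532)/0.38696 + 302.2 = 575.3706, v = 523.5·(+0.04161)/0.38696 + 253.2 = 309.4918
M3: Pc = R·M3+t = (+0.12863, +0.07532, +0.36515); u = 449.2·(+0.12863)/0.36515 + 302.2 = 460.4380, v = 523.5·(+0.07532)/0.36515 + 253.2 = 361.1864

c0=(451.17, 454.05) c1=(549.48, 405.58) c2=(575.37, 309.49) c3=(460.44, 361.19)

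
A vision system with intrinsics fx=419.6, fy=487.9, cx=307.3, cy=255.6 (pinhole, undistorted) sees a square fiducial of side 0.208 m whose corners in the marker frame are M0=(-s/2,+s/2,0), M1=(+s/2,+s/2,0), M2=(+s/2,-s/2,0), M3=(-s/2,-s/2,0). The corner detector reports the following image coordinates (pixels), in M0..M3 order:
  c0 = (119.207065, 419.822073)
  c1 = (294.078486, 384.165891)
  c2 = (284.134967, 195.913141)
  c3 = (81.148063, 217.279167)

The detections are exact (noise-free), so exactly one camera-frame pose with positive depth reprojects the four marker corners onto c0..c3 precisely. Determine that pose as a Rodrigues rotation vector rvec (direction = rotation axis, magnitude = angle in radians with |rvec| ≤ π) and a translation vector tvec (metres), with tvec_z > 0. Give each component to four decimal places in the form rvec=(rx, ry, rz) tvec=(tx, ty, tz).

rvec=(0.3131, -0.2322, -0.0813) tvec=(-0.1222, 0.0535, 0.4771)

Intrinsics K: fx=419.6, fy=487.9, cx=307.3, cy=255.6
Marker side s = 0.208 m; corners in marker frame (Z=0):
  M0 = (-0.1040, +0.1040, 0)
  M1 = (+0.1040, +0.1040, 0)
  M2 = (+0.1040, -0.1040, 0)
  M3 = (-0.1040, -0.1040, 0)
Detected image corners:
  c0 = (119.207065, 419.822073) px
  c1 = (294.078486, 384.165891) px
  c2 = (284.134967, 195.913141) px
  c3 = (81.148063, 217.279167) px
Planar DLT: solve 8×8 A·h = b for H (H[2,2]=1):
  H  [+990.82543 +240.43155 +199.86244]
  H  [-3.19260 +1138.21628 +310.32296]
  H  [+0.44770 +0.65858 +1.00000]
B = K⁻¹H; ‖b₁‖=2.096089, ‖b₂‖=2.096089; λ = 2/(‖b₁‖+‖b₂‖) = 0.477079, sign → tz>0 ⇒ λ=+0.477079
r₁ = λ·B[:,0] = (+0.97013,-0.11502,+0.21359); r₂ = λ·B[:,1] = (+0.04326,+0.94837,+0.31420)
r₃ = r₁×r₂ = (-0.23870,-0.29557,+0.92502); SVD([r₁ r₂ r₃]) → R = UVᵀ:
  R  [+0.97013 +0.04326 -0.23870]
  R  [-0.11502 +0.94837 -0.29557]
  R  [+0.21359 +0.31420 +0.92502]
t = (-0.12215, +0.05351, +0.47708) m
tr R = 2.843521; θ = arccos((tr R − 1)/2) = 0.398199 rad = 22.815°
axis k = ((R−Rᵀ)₃₂, (R−Rᵀ)₁₃, (R−Rᵀ)₂₁) / (2 sinθ) = (+0.786268, -0.583206, -0.204093)
rvec = θ·k = (+0.313091, -0.232232, -0.081270)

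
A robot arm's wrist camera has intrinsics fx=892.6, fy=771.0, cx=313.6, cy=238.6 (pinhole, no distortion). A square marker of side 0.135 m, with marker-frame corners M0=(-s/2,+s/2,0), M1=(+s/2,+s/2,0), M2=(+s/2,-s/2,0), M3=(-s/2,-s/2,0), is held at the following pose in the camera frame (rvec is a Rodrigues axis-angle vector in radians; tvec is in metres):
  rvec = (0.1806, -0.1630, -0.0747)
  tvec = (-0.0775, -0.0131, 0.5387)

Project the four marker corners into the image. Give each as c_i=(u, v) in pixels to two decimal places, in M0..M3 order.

c0=(82.63, 322.86) c1=(302.35, 303.32) c2=(288.52, 116.06) c3=(57.62, 128.97)

Intrinsics K: fx=892.6, fy=771.0, cx=313.6, cy=238.6
Marker side s = 0.135 m; corners in marker frame (Z=0):
  M0 = (-0.0675, +0.0675, 0)
  M1 = (+0.0675, +0.0675, 0)
  M2 = (+0.0675, -0.0675, 0)
  M3 = (-0.0675, -0.0675, 0)
rvec = (0.1806, -0.1630, -0.0747), |rvec| = θ = 0.25449 rad = 14.581°
Rodrigues: sinθ=0.25175, 1−cosθ=0.03221; R = I + sinθ·[k]× + (1−cosθ)·[k]×²:
    [+0.98401 +0.05926 -0.16796]
    [-0.08854 +0.98100 -0.17260]
    [+0.15454 +0.18471 +0.97057]
t = (-0.0775, -0.0131, 0.5387) m
M0: Pc = R·M0+t = (-0.13992, +0.05909, +0.54074); u = 892.6·(-0.13992)/0.54074 + 313.6 = 82.6309, v = 771.0·(+0.05909)/0.54074 + 238.6 = 322.8581
M1: Pc = R·M1+t = (-0.00708, +0.04714, +0.56160); u = 892.6·(-0.00708)/0.56160 + 313.6 = 302.3481, v = 771.0·(+0.04714)/0.56160 + 238.6 = 303.3191
M2: Pc = R·M2+t = (-0.01508, -0.08529, +0.53666); u = 892.6·(-0.01508)/0.53666 + 313.6 = 288.5200, v = 771.0·(-0.08529)/0.53666 + 238.6 = 116.0619
M3: Pc = R·M3+t = (-0.14792, -0.07334, +0.51580); u = 892.6·(-0.14792)/0.51580 + 313.6 = 57.6214, v = 771.0·(-0.07334)/0.51580 + 238.6 = 128.9716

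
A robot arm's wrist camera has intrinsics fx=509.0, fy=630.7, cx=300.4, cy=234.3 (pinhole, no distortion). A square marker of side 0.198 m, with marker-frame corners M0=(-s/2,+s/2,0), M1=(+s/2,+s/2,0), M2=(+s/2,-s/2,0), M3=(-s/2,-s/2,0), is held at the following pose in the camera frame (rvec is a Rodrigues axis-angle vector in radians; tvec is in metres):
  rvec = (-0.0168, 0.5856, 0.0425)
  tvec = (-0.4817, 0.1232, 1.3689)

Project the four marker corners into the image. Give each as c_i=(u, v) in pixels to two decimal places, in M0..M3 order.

Intrinsics K: fx=509.0, fy=630.7, cx=300.4, cy=234.3
Marker side s = 0.198 m; corners in marker frame (Z=0):
  M0 = (-0.0990, +0.0990, 0)
  M1 = (+0.0990, +0.0990, 0)
  M2 = (+0.0990, -0.0990, 0)
  M3 = (-0.0990, -0.0990, 0)
rvec = (-0.0168, 0.5856, 0.0425), |rvec| = θ = 0.58738 rad = 33.654°
Rodrigues: sinθ=0.55418, 1−cosθ=0.16760; R = I + sinθ·[k]× + (1−cosθ)·[k]×²:
    [+0.83253 -0.04488 +0.55216]
    [+0.03532 +0.99899 +0.02794]
    [-0.55285 -0.00376 +0.83327]
t = (-0.4817, 0.1232, 1.3689) m
M0: Pc = R·M0+t = (-0.56856, +0.21860, +1.42326); u = 509.0·(-0.56856)/1.42326 + 300.4 = 97.0648, v = 630.7·(+0.21860)/1.42326 + 234.3 = 331.1712
M1: Pc = R·M1+t = (-0.40372, +0.22560, +1.31380); u = 509.0·(-0.40372)/1.31380 + 300.4 = 143.9871, v = 630.7·(+0.22560)/1.31380 + 234.3 = 342.5995
M2: Pc = R·M2+t = (-0.39484, +0.02780, +1.31454); u = 509.0·(-0.39484)/1.31454 + 300.4 = 147.5163, v = 630.7·(+0.02780)/1.31454 + 234.3 = 247.6367
M3: Pc = R·M3+t = (-0.55968, +0.02080, +1.42400); u = 509.0·(-0.55968)/1.42400 + 300.4 = 100.3472, v = 630.7·(+0.02080)/1.42400 + 234.3 = 243.5142

c0=(97.06, 331.17) c1=(143.99, 342.60) c2=(147.52, 247.64) c3=(100.35, 243.51)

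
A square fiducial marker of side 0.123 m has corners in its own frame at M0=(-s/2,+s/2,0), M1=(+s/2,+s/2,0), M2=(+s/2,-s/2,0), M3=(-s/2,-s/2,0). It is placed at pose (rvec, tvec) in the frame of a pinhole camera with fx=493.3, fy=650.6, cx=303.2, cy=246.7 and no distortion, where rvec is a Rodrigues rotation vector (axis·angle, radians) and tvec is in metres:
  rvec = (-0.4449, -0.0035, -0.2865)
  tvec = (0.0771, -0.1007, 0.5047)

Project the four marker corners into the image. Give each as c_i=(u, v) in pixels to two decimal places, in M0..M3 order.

c0=(339.50, 204.41) c1=(459.56, 159.93) c2=(413.22, 39.22) c3=(304.33, 77.45)

Intrinsics K: fx=493.3, fy=650.6, cx=303.2, cy=246.7
Marker side s = 0.123 m; corners in marker frame (Z=0):
  M0 = (-0.0615, +0.0615, 0)
  M1 = (+0.0615, +0.0615, 0)
  M2 = (+0.0615, -0.0615, 0)
  M3 = (-0.0615, -0.0615, 0)
rvec = (-0.4449, -0.0035, -0.2865), |rvec| = θ = 0.52918 rad = 30.320°
Rodrigues: sinθ=0.50482, 1−cosθ=0.13678; R = I + sinθ·[k]× + (1−cosθ)·[k]×²:
    [+0.95990 +0.27408 +0.05892]
    [-0.27255 +0.86323 +0.42491]
    [+0.06560 -0.42393 +0.90331]
t = (0.0771, -0.1007, 0.5047) m
M0: Pc = R·M0+t = (+0.03492, -0.03085, +0.47459); u = 493.3·(+0.03492)/0.47459 + 303.2 = 339.4981, v = 650.6·(-0.03085)/0.47459 + 246.7 = 204.4099
M1: Pc = R·M1+t = (+0.15299, -0.06437, +0.48266); u = 493.3·(+0.15299)/0.48266 + 303.2 = 459.5614, v = 650.6·(-0.06437)/0.48266 + 246.7 = 159.9283
M2: Pc = R·M2+t = (+0.11928, -0.17055, +0.53481); u = 493.3·(+0.11928)/0.53481 + 303.2 = 413.2212, v = 650.6·(-0.17055)/0.53481 + 246.7 = 39.2226
M3: Pc = R·M3+t = (+0.00121, -0.13703, +0.52674); u = 493.3·(+0.00121)/0.52674 + 303.2 = 304.3336, v = 650.6·(-0.13703)/0.52674 + 246.7 = 77.4518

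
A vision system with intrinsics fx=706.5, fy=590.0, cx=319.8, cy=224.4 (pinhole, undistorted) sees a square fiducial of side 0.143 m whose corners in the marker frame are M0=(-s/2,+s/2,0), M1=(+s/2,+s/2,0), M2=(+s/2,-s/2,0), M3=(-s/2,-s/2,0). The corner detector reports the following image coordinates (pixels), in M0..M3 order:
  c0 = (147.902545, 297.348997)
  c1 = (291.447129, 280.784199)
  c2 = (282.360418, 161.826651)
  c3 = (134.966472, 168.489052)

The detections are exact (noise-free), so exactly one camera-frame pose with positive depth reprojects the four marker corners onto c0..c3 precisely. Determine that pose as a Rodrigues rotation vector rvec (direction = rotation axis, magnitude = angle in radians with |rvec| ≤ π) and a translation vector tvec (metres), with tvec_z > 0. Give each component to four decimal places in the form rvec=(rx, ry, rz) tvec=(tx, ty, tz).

Intrinsics K: fx=706.5, fy=590.0, cx=319.8, cy=224.4
Marker side s = 0.143 m; corners in marker frame (Z=0):
  M0 = (-0.0715, +0.0715, 0)
  M1 = (+0.0715, +0.0715, 0)
  M2 = (+0.0715, -0.0715, 0)
  M3 = (-0.0715, -0.0715, 0)
Detected image corners:
  c0 = (147.902545, 297.348997) px
  c1 = (291.447129, 280.784199) px
  c2 = (282.360418, 161.826651) px
  c3 = (134.966472, 168.489052) px
Planar DLT: solve 8×8 A·h = b for H (H[2,2]=1):
  H  [+1139.66673 +106.80804 +217.20039]
  H  [+48.37598 +897.26875 +227.50254]
  H  [+0.57214 +0.14174 +1.00000]
B = K⁻¹H; ‖b₁‖=1.476285, ‖b₂‖=1.476285; λ = 2/(‖b₁‖+‖b₂‖) = 0.677376, sign → tz>0 ⇒ λ=+0.677376
r₁ = λ·B[:,0] = (+0.91726,-0.09186,+0.38756); r₂ = λ·B[:,1] = (+0.05895,+0.99363,+0.09601)
r₃ = r₁×r₂ = (-0.39391,-0.06522,+0.91683); SVD([r₁ r₂ r₃]) → R = UVᵀ:
  R  [+0.91726 +0.05895 -0.39391]
  R  [-0.09186 +0.99363 -0.06522]
  R  [+0.38756 +0.09601 +0.91683]
t = (-0.09837, +0.00356, +0.67738) m
tr R = 2.827724; θ = arccos((tr R − 1)/2) = 0.418101 rad = 23.955°
axis k = ((R−Rᵀ)₃₂, (R−Rᵀ)₁₃, (R−Rᵀ)₂₁) / (2 sinθ) = (+0.198548, -0.962335, -0.185713)
rvec = θ·k = (+0.083013, -0.402353, -0.077647)

rvec=(0.0830, -0.4024, -0.0776) tvec=(-0.0984, 0.0036, 0.6774)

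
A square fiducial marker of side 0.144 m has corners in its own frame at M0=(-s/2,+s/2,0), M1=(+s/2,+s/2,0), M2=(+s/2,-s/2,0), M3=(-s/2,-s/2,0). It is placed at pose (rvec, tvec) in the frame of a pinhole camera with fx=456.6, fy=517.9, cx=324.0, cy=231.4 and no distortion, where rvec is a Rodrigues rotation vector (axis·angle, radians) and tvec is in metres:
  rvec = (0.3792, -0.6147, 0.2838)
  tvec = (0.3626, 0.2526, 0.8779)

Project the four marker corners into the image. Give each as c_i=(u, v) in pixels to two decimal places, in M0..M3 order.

c0=(473.82, 417.48) c1=(514.61, 411.74) c2=(549.22, 345.40) c3=(510.26, 344.31)

Intrinsics K: fx=456.6, fy=517.9, cx=324.0, cy=231.4
Marker side s = 0.144 m; corners in marker frame (Z=0):
  M0 = (-0.0720, +0.0720, 0)
  M1 = (+0.0720, +0.0720, 0)
  M2 = (+0.0720, -0.0720, 0)
  M3 = (-0.0720, -0.0720, 0)
rvec = (0.3792, -0.6147, 0.2838), |rvec| = θ = 0.77601 rad = 44.462°
Rodrigues: sinθ=0.70044, 1−cosθ=0.28629; R = I + sinθ·[k]× + (1−cosθ)·[k]×²:
    [+0.78207 -0.36698 -0.50367]
    [+0.14535 +0.89335 -0.42521]
    [+0.60600 +0.25934 +0.75200]
t = (0.3626, 0.2526, 0.8779) m
M0: Pc = R·M0+t = (+0.27987, +0.30646, +0.85294); u = 456.6·(+0.27987)/0.85294 + 324.0 = 473.8204, v = 517.9·(+0.30646)/0.85294 + 231.4 = 417.4783
M1: Pc = R·M1+t = (+0.39249, +0.32739, +0.94020); u = 456.6·(+0.39249)/0.94020 + 324.0 = 514.6071, v = 517.9·(+0.32739)/0.94020 + 231.4 = 411.7367
M2: Pc = R·M2+t = (+0.44533, +0.19874, +0.90286); u = 456.6·(+0.44533)/0.90286 + 324.0 = 549.2160, v = 517.9·(+0.19874)/0.90286 + 231.4 = 345.4038
M3: Pc = R·M3+t = (+0.33271, +0.17781, +0.81560); u = 456.6·(+0.33271)/0.81560 + 324.0 = 510.2647, v = 517.9·(+0.17781)/0.81560 + 231.4 = 344.3110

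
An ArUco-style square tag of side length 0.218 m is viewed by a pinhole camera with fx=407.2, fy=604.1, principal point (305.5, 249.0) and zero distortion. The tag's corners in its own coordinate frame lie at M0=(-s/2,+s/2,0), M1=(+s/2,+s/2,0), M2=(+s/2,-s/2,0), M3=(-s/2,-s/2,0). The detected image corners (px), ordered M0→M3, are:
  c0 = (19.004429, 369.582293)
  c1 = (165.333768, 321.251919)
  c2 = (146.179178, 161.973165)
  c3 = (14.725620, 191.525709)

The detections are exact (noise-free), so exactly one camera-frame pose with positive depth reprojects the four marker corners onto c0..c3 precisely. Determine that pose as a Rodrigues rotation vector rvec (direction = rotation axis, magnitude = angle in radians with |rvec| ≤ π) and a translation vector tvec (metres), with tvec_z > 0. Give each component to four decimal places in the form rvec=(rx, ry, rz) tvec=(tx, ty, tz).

rvec=(-0.4144, -0.2309, -0.2570) tvec=(-0.3710, 0.0074, 0.6976)

Intrinsics K: fx=407.2, fy=604.1, cx=305.5, cy=249.0
Marker side s = 0.218 m; corners in marker frame (Z=0):
  M0 = (-0.1090, +0.1090, 0)
  M1 = (+0.1090, +0.1090, 0)
  M2 = (+0.1090, -0.1090, 0)
  M3 = (-0.1090, -0.1090, 0)
Detected image corners:
  c0 = (19.004429, 369.582293) px
  c1 = (165.333768, 321.251919) px
  c2 = (146.179178, 161.973165) px
  c3 = (14.725620, 191.525709) px
Planar DLT: solve 8×8 A·h = b for H (H[2,2]=1):
  H  [+668.80009 +9.95371 +88.92567]
  H  [-74.43346 +635.02276 +255.43787]
  H  [+0.38967 -0.52417 +1.00000]
B = K⁻¹H; ‖b₁‖=1.433576, ‖b₂‖=1.433576; λ = 2/(‖b₁‖+‖b₂‖) = 0.697556, sign → tz>0 ⇒ λ=+0.697556
r₁ = λ·B[:,0] = (+0.94176,-0.19799,+0.27182); r₂ = λ·B[:,1] = (+0.29137,+0.88397,-0.36564)
r₃ = r₁×r₂ = (-0.16789,+0.42355,+0.89018); SVD([r₁ r₂ r₃]) → R = UVᵀ:
  R  [+0.94176 +0.29137 -0.16789]
  R  [-0.19799 +0.88397 +0.42355]
  R  [+0.27182 -0.36564 +0.89018]
t = (-0.37100, +0.00743, +0.69756) m
tr R = 2.715918; θ = arccos((tr R − 1)/2) = 0.539513 rad = 30.912°
axis k = ((R−Rᵀ)₃₂, (R−Rᵀ)₁₃, (R−Rᵀ)₂₁) / (2 sinθ) = (-0.768112, -0.427962, -0.476290)
rvec = θ·k = (-0.414407, -0.230891, -0.256965)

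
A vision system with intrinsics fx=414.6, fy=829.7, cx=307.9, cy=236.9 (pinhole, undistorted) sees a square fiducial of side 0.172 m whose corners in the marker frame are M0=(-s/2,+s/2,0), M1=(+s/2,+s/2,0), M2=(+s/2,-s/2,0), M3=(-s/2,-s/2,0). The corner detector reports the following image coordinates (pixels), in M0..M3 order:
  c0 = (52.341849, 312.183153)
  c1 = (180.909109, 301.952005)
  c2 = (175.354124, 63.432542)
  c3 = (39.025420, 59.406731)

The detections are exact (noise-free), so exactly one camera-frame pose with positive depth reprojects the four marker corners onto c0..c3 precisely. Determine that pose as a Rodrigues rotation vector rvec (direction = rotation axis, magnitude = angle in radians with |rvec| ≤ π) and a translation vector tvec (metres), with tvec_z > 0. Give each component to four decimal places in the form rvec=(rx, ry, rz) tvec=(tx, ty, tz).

rvec=(0.1845, -0.2006, -0.0076) tvec=(-0.2705, -0.0344, 0.5783)

Intrinsics K: fx=414.6, fy=829.7, cx=307.9, cy=236.9
Marker side s = 0.172 m; corners in marker frame (Z=0):
  M0 = (-0.0860, +0.0860, 0)
  M1 = (+0.0860, +0.0860, 0)
  M2 = (+0.0860, -0.0860, 0)
  M3 = (-0.0860, -0.0860, 0)
Detected image corners:
  c0 = (52.341849, 312.183153) px
  c1 = (180.909109, 301.952005) px
  c2 = (175.354124, 63.432542) px
  c3 = (39.025420, 59.406731) px
Planar DLT: solve 8×8 A·h = b for H (H[2,2]=1):
  H  [+807.64084 +89.60091 +113.98051]
  H  [+43.73938 +1485.25863 +187.53987]
  H  [+0.34143 +0.31637 +1.00000]
B = K⁻¹H; ‖b₁‖=1.729077, ‖b₂‖=1.729077; λ = 2/(‖b₁‖+‖b₂‖) = 0.578343, sign → tz>0 ⇒ λ=+0.578343
r₁ = λ·B[:,0] = (+0.97997,-0.02589,+0.19746); r₂ = λ·B[:,1] = (-0.01090,+0.98306,+0.18297)
r₃ = r₁×r₂ = (-0.19885,-0.18146,+0.96308); SVD([r₁ r₂ r₃]) → R = UVᵀ:
  R  [+0.97997 -0.01090 -0.19885]
  R  [-0.02589 +0.98306 -0.18146]
  R  [+0.19746 +0.18297 +0.96308]
t = (-0.27051, -0.03441, +0.57834) m
tr R = 2.926110; θ = arccos((tr R − 1)/2) = 0.272672 rad = 15.623°
axis k = ((R−Rᵀ)₃₂, (R−Rᵀ)₁₃, (R−Rᵀ)₂₁) / (2 sinθ) = (+0.676614, -0.735812, -0.027843)
rvec = θ·k = (+0.184493, -0.200635, -0.007592)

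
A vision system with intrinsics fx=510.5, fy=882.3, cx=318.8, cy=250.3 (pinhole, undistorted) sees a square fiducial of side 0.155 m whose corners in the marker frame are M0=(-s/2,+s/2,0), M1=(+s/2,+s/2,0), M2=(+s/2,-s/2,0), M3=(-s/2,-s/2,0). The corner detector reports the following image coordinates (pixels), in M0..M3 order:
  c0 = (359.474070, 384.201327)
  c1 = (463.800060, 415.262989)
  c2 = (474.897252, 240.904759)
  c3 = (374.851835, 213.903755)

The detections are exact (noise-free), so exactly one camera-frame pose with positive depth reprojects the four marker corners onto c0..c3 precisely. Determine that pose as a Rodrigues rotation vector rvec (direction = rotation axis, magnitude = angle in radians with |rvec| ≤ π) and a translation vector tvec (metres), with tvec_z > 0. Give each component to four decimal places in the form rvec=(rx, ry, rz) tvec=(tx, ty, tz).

Intrinsics K: fx=510.5, fy=882.3, cx=318.8, cy=250.3
Marker side s = 0.155 m; corners in marker frame (Z=0):
  M0 = (-0.0775, +0.0775, 0)
  M1 = (+0.0775, +0.0775, 0)
  M2 = (+0.0775, -0.0775, 0)
  M3 = (-0.0775, -0.0775, 0)
Detected image corners:
  c0 = (359.474070, 384.201327) px
  c1 = (463.800060, 415.262989) px
  c2 = (474.897252, 240.904759) px
  c3 = (374.851835, 213.903755) px
Planar DLT: solve 8×8 A·h = b for H (H[2,2]=1):
  H  [+615.36868 -204.19882 +417.98868]
  H  [+154.33105 +1022.70905 +311.55610]
  H  [-0.10422 -0.28376 +1.00000]
B = K⁻¹H; ‖b₁‖=1.291071, ‖b₂‖=1.291071; λ = 2/(‖b₁‖+‖b₂‖) = 0.774551, sign → tz>0 ⇒ λ=+0.774551
r₁ = λ·B[:,0] = (+0.98407,+0.15838,-0.08072); r₂ = λ·B[:,1] = (-0.17257,+0.96016,-0.21979)
r₃ = r₁×r₂ = (+0.04270,+0.23022,+0.97220); SVD([r₁ r₂ r₃]) → R = UVᵀ:
  R  [+0.98407 -0.17257 +0.04270]
  R  [+0.15838 +0.96016 +0.23022]
  R  [-0.08072 -0.21979 +0.97220]
t = (+0.15049, +0.05378, +0.77455) m
tr R = 2.916439; θ = arccos((tr R − 1)/2) = 0.290085 rad = 16.621°
axis k = ((R−Rᵀ)₃₂, (R−Rᵀ)₁₃, (R−Rᵀ)₂₁) / (2 sinθ) = (-0.786624, +0.215743, +0.578514)
rvec = θ·k = (-0.228188, +0.062584, +0.167818)

rvec=(-0.2282, 0.0626, 0.1678) tvec=(0.1505, 0.0538, 0.7746)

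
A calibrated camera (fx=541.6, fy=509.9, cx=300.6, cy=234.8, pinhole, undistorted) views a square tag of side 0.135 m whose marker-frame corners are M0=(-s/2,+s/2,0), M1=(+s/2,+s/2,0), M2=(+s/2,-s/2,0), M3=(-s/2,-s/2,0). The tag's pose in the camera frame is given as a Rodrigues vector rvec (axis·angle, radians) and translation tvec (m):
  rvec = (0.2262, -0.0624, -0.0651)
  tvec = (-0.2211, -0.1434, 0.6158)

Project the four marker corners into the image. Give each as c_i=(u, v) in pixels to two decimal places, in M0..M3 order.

Intrinsics K: fx=541.6, fy=509.9, cx=300.6, cy=234.8
Marker side s = 0.135 m; corners in marker frame (Z=0):
  M0 = (-0.0675, +0.0675, 0)
  M1 = (+0.0675, +0.0675, 0)
  M2 = (+0.0675, -0.0675, 0)
  M3 = (-0.0675, -0.0675, 0)
rvec = (0.2262, -0.0624, -0.0651), |rvec| = θ = 0.24351 rad = 13.952°
Rodrigues: sinθ=0.24111, 1−cosθ=0.02950; R = I + sinθ·[k]× + (1−cosθ)·[k]×²:
    [+0.99595 +0.05744 -0.06911]
    [-0.07148 +0.97243 -0.22195]
    [+0.05446 +0.22599 +0.97261]
t = (-0.2211, -0.1434, 0.6158) m
M0: Pc = R·M0+t = (-0.28445, -0.07294, +0.62738); u = 541.6·(-0.28445)/0.62738 + 300.6 = 55.0415, v = 509.9·(-0.07294)/0.62738 + 234.8 = 175.5217
M1: Pc = R·M1+t = (-0.15000, -0.08259, +0.63473); u = 541.6·(-0.15000)/0.63473 + 300.6 = 172.6119, v = 509.9·(-0.08259)/0.63473 + 234.8 = 168.4562
M2: Pc = R·M2+t = (-0.15775, -0.21386, +0.60422); u = 541.6·(-0.15775)/0.60422 + 300.6 = 159.1992, v = 509.9·(-0.21386)/0.60422 + 234.8 = 54.3208
M3: Pc = R·M3+t = (-0.29220, -0.20421, +0.59687); u = 541.6·(-0.29220)/0.59687 + 300.6 = 35.4540, v = 509.9·(-0.20421)/0.59687 + 234.8 = 60.3416

c0=(55.04, 175.52) c1=(172.61, 168.46) c2=(159.20, 54.32) c3=(35.45, 60.34)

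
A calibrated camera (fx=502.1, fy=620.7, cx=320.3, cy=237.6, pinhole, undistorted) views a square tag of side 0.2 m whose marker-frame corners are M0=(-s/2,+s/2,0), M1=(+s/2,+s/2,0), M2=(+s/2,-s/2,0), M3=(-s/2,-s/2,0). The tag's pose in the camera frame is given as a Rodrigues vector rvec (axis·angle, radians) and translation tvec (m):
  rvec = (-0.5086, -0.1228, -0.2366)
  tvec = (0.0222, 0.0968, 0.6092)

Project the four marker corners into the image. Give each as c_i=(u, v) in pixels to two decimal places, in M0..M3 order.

Intrinsics K: fx=502.1, fy=620.7, cx=320.3, cy=237.6
Marker side s = 0.2 m; corners in marker frame (Z=0):
  M0 = (-0.1000, +0.1000, 0)
  M1 = (+0.1000, +0.1000, 0)
  M2 = (+0.1000, -0.1000, 0)
  M3 = (-0.1000, -0.1000, 0)
rvec = (-0.5086, -0.1228, -0.2366), |rvec| = θ = 0.57422 rad = 32.901°
Rodrigues: sinθ=0.54318, 1−cosθ=0.16039; R = I + sinθ·[k]× + (1−cosθ)·[k]×²:
    [+0.96544 +0.25419 -0.05763]
    [-0.19343 +0.84695 +0.49524]
    [+0.17469 -0.46697 +0.86684]
t = (0.0222, 0.0968, 0.6092) m
M0: Pc = R·M0+t = (-0.04892, +0.20084, +0.54503); u = 502.1·(-0.04892)/0.54503 + 320.3 = 275.2292, v = 620.7·(+0.20084)/0.54503 + 237.6 = 466.3203
M1: Pc = R·M1+t = (+0.14416, +0.16215, +0.57997); u = 502.1·(+0.14416)/0.57997 + 320.3 = 445.1061, v = 620.7·(+0.16215)/0.57997 + 237.6 = 411.1388
M2: Pc = R·M2+t = (+0.09332, -0.00724, +0.67337); u = 502.1·(+0.09332)/0.67337 + 320.3 = 389.8881, v = 620.7·(-0.00724)/0.67337 + 237.6 = 230.9281
M3: Pc = R·M3+t = (-0.09976, +0.03145, +0.63843); u = 502.1·(-0.09976)/0.63843 + 320.3 = 241.8405, v = 620.7·(+0.03145)/0.63843 + 237.6 = 268.1749

c0=(275.23, 466.32) c1=(445.11, 411.14) c2=(389.89, 230.93) c3=(241.84, 268.17)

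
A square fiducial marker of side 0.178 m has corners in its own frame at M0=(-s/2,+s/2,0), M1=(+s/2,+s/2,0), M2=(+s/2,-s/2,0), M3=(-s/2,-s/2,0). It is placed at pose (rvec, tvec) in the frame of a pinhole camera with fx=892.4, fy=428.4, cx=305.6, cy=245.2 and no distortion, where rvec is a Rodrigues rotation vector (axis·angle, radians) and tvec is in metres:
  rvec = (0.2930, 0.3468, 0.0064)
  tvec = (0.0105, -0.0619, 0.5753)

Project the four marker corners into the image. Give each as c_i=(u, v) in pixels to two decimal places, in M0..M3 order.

c0=(207.42, 257.67) c1=(459.01, 266.47) c2=(460.56, 128.15) c3=(186.87, 132.78)

Intrinsics K: fx=892.4, fy=428.4, cx=305.6, cy=245.2
Marker side s = 0.178 m; corners in marker frame (Z=0):
  M0 = (-0.0890, +0.0890, 0)
  M1 = (+0.0890, +0.0890, 0)
  M2 = (+0.0890, -0.0890, 0)
  M3 = (-0.0890, -0.0890, 0)
rvec = (0.2930, 0.3468, 0.0064), |rvec| = θ = 0.45405 rad = 26.015°
Rodrigues: sinθ=0.43861, 1−cosθ=0.10132; R = I + sinθ·[k]× + (1−cosθ)·[k]×²:
    [+0.94087 +0.04376 +0.33593]
    [+0.05612 +0.95779 -0.28194]
    [-0.33408 +0.28413 +0.89870]
t = (0.0105, -0.0619, 0.5753) m
M0: Pc = R·M0+t = (-0.06934, +0.01835, +0.63032); u = 892.4·(-0.06934)/0.63032 + 305.6 = 207.4249, v = 428.4·(+0.01835)/0.63032 + 245.2 = 257.6705
M1: Pc = R·M1+t = (+0.09813, +0.02834, +0.57085); u = 892.4·(+0.09813)/0.57085 + 305.6 = 459.0069, v = 428.4·(+0.02834)/0.57085 + 245.2 = 266.4663
M2: Pc = R·M2+t = (+0.09034, -0.14215, +0.52028); u = 892.4·(+0.09034)/0.52028 + 305.6 = 460.5595, v = 428.4·(-0.14215)/0.52028 + 245.2 = 128.1545
M3: Pc = R·M3+t = (-0.07713, -0.15214, +0.57975); u = 892.4·(-0.07713)/0.57975 + 305.6 = 186.8714, v = 428.4·(-0.15214)/0.57975 + 245.2 = 132.7786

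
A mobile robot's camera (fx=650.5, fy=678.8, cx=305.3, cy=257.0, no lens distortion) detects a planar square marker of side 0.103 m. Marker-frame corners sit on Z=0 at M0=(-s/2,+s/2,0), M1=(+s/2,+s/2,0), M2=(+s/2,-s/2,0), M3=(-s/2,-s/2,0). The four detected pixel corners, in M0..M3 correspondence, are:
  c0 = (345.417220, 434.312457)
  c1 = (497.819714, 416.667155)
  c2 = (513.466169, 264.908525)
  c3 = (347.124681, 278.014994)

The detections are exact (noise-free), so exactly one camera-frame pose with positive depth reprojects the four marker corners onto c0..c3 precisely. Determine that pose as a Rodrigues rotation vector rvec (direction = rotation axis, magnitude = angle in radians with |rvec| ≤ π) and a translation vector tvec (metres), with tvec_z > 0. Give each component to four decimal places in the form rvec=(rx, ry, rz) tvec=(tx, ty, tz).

rvec=(0.3568, -0.1620, -0.0416) tvec=(0.0757, 0.0564, 0.4037)

Intrinsics K: fx=650.5, fy=678.8, cx=305.3, cy=257.0
Marker side s = 0.103 m; corners in marker frame (Z=0):
  M0 = (-0.0515, +0.0515, 0)
  M1 = (+0.0515, +0.0515, 0)
  M2 = (+0.0515, -0.0515, 0)
  M3 = (-0.0515, -0.0515, 0)
Detected image corners:
  c0 = (345.417220, 434.312457) px
  c1 = (497.819714, 416.667155) px
  c2 = (513.466169, 264.908525) px
  c3 = (347.124681, 278.014994) px
Planar DLT: solve 8×8 A·h = b for H (H[2,2]=1):
  H  [+1703.10435 +284.80541 +427.29294]
  H  [-20.32536 +1797.97615 +351.77657]
  H  [+0.37289 +0.86945 +1.00000]
B = K⁻¹H; ‖b₁‖=2.477349, ‖b₂‖=2.477349; λ = 2/(‖b₁‖+‖b₂‖) = 0.403657, sign → tz>0 ⇒ λ=+0.403657
r₁ = λ·B[:,0] = (+0.98619,-0.06907,+0.15052); r₂ = λ·B[:,1] = (+0.01202,+0.93631,+0.35096)
r₃ = r₁×r₂ = (-0.16517,-0.34430,+0.92421); SVD([r₁ r₂ r₃]) → R = UVᵀ:
  R  [+0.98619 +0.01202 -0.16517]
  R  [-0.06907 +0.93631 -0.34430]
  R  [+0.15052 +0.35096 +0.92421]
t = (+0.07570, +0.05636, +0.40366) m
tr R = 2.846719; θ = arccos((tr R − 1)/2) = 0.394055 rad = 22.578°
axis k = ((R−Rᵀ)₃₂, (R−Rᵀ)₁₃, (R−Rᵀ)₂₁) / (2 sinθ) = (+0.905441, -0.411126, -0.105603)
rvec = θ·k = (+0.356794, -0.162006, -0.041614)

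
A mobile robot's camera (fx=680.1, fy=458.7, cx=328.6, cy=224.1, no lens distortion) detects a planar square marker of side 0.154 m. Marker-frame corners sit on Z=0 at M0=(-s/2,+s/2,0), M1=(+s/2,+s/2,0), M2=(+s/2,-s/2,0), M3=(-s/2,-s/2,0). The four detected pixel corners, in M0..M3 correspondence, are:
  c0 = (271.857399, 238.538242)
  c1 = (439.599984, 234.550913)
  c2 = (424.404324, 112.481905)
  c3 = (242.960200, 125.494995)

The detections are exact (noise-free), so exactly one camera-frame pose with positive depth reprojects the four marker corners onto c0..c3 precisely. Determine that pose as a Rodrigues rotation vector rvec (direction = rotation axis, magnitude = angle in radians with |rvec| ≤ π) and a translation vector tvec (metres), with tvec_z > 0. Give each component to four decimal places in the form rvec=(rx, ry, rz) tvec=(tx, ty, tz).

rvec=(0.3536, 0.2595, -0.0896) tvec=(0.0116, -0.0554, 0.5824)

Intrinsics K: fx=680.1, fy=458.7, cx=328.6, cy=224.1
Marker side s = 0.154 m; corners in marker frame (Z=0):
  M0 = (-0.0770, +0.0770, 0)
  M1 = (+0.0770, +0.0770, 0)
  M2 = (+0.0770, -0.0770, 0)
  M3 = (-0.0770, -0.0770, 0)
Detected image corners:
  c0 = (271.857399, 238.538242) px
  c1 = (439.599984, 234.550913) px
  c2 = (424.404324, 112.481905) px
  c3 = (242.960200, 125.494995) px
Planar DLT: solve 8×8 A·h = b for H (H[2,2]=1):
  H  [+974.06459 +340.29950 +342.11157]
  H  [-135.25046 +863.17747 +180.48409]
  H  [-0.45754 +0.56736 +1.00000]
B = K⁻¹H; ‖b₁‖=1.716926, ‖b₂‖=1.716926; λ = 2/(‖b₁‖+‖b₂‖) = 0.582436, sign → tz>0 ⇒ λ=+0.582436
r₁ = λ·B[:,0] = (+0.96294,-0.04154,-0.26649); r₂ = λ·B[:,1] = (+0.13177,+0.93458,+0.33045)
r₃ = r₁×r₂ = (+0.23532,-0.35332,+0.90542); SVD([r₁ r₂ r₃]) → R = UVᵀ:
  R  [+0.96294 +0.13177 +0.23532]
  R  [-0.04154 +0.93458 -0.35332]
  R  [-0.26649 +0.33045 +0.90542]
t = (+0.01157, -0.05538, +0.58244) m
tr R = 2.802942; θ = arccos((tr R − 1)/2) = 0.447640 rad = 25.648°
axis k = ((R−Rᵀ)₃₂, (R−Rᵀ)₁₃, (R−Rᵀ)₂₁) / (2 sinθ) = (+0.789873, +0.579672, -0.200202)
rvec = θ·k = (+0.353579, +0.259484, -0.089618)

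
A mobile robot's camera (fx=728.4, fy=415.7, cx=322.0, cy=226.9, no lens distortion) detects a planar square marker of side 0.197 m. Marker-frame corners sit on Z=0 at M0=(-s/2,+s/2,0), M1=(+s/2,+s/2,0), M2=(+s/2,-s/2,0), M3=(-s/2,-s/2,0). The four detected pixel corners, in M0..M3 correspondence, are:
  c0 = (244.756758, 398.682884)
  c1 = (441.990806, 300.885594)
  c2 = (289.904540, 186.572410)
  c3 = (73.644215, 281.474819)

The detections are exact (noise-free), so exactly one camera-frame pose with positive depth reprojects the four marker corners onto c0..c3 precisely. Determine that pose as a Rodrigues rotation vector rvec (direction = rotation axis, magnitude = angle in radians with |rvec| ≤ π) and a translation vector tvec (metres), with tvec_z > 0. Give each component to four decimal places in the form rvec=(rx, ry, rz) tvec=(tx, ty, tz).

Intrinsics K: fx=728.4, fy=415.7, cx=322.0, cy=226.9
Marker side s = 0.197 m; corners in marker frame (Z=0):
  M0 = (-0.0985, +0.0985, 0)
  M1 = (+0.0985, +0.0985, 0)
  M2 = (+0.0985, -0.0985, 0)
  M3 = (-0.0985, -0.0985, 0)
Detected image corners:
  c0 = (244.756758, 398.682884) px
  c1 = (441.990806, 300.885594) px
  c2 = (289.904540, 186.572410) px
  c3 = (73.644215, 281.474819) px
Planar DLT: solve 8×8 A·h = b for H (H[2,2]=1):
  H  [+1130.46441 +877.34448 +267.52980]
  H  [-398.03558 +652.45824 +291.69202]
  H  [+0.31247 +0.22291 +1.00000]
B = K⁻¹H; ‖b₁‖=1.835520, ‖b₂‖=1.835520; λ = 2/(‖b₁‖+‖b₂‖) = 0.544805, sign → tz>0 ⇒ λ=+0.544805
r₁ = λ·B[:,0] = (+0.77027,-0.61457,+0.17024); r₂ = λ·B[:,1] = (+0.60252,+0.78881,+0.12144)
r₃ = r₁×r₂ = (-0.20892,+0.00903,+0.97789); SVD([r₁ r₂ r₃]) → R = UVᵀ:
  R  [+0.77027 +0.60252 -0.20892]
  R  [-0.61457 +0.78881 +0.00903]
  R  [+0.17024 +0.12144 +0.97789]
t = (-0.04074, +0.08491, +0.54480) m
tr R = 2.536973; θ = arccos((tr R − 1)/2) = 0.694324 rad = 39.782°
axis k = ((R−Rᵀ)₃₂, (R−Rᵀ)₁₃, (R−Rᵀ)₂₁) / (2 sinθ) = (+0.087840, -0.296274, -0.951055)
rvec = θ·k = (+0.060989, -0.205710, -0.660341)

rvec=(0.0610, -0.2057, -0.6603) tvec=(-0.0407, 0.0849, 0.5448)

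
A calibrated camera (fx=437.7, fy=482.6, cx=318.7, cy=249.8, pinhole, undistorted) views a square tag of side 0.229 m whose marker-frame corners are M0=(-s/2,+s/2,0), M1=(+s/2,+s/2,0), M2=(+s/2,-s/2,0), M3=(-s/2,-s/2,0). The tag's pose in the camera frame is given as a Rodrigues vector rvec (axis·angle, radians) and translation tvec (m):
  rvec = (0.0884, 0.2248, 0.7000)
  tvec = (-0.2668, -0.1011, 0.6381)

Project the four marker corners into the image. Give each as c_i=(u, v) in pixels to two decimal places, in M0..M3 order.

c0=(44.37, 187.03) c1=(144.00, 295.56) c2=(238.54, 157.92) c3=(127.44, 51.97)

Intrinsics K: fx=437.7, fy=482.6, cx=318.7, cy=249.8
Marker side s = 0.229 m; corners in marker frame (Z=0):
  M0 = (-0.1145, +0.1145, 0)
  M1 = (+0.1145, +0.1145, 0)
  M2 = (+0.1145, -0.1145, 0)
  M3 = (-0.1145, -0.1145, 0)
rvec = (0.0884, 0.2248, 0.7000), |rvec| = θ = 0.74051 rad = 42.428°
Rodrigues: sinθ=0.67466, 1−cosθ=0.26187; R = I + sinθ·[k]× + (1−cosθ)·[k]×²:
    [+0.74186 -0.62827 +0.23436]
    [+0.64725 +0.76226 -0.00539]
    [-0.17526 +0.15569 +0.97213]
t = (-0.2668, -0.1011, 0.6381) m
M0: Pc = R·M0+t = (-0.42368, -0.08793, +0.67599); u = 437.7·(-0.42368)/0.67599 + 318.7 = 44.3713, v = 482.6·(-0.08793)/0.67599 + 249.8 = 187.0250
M1: Pc = R·M1+t = (-0.25379, +0.06029, +0.63586); u = 437.7·(-0.25379)/0.63586 + 318.7 = 143.9986, v = 482.6·(+0.06029)/0.63586 + 249.8 = 295.5575
M2: Pc = R·M2+t = (-0.10992, -0.11427, +0.60021); u = 437.7·(-0.10992)/0.60021 + 318.7 = 238.5405, v = 482.6·(-0.11427)/0.60021 + 249.8 = 157.9212
M3: Pc = R·M3+t = (-0.27981, -0.26249, +0.64034); u = 437.7·(-0.27981)/0.64034 + 318.7 = 127.4406, v = 482.6·(-0.26249)/0.64034 + 249.8 = 51.9724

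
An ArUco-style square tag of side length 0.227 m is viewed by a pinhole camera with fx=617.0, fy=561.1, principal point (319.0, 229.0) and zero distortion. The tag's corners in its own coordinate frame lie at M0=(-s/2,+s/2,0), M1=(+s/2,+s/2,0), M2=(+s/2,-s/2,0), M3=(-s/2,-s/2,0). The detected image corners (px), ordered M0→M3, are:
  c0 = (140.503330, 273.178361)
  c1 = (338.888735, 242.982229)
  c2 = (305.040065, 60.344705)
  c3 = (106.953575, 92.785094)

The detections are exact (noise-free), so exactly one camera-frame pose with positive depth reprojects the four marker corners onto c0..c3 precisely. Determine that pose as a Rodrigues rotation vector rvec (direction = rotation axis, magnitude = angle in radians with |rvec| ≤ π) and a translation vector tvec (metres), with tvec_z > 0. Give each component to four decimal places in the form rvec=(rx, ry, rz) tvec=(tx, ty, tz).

Intrinsics K: fx=617.0, fy=561.1, cx=319.0, cy=229.0
Marker side s = 0.227 m; corners in marker frame (Z=0):
  M0 = (-0.1135, +0.1135, 0)
  M1 = (+0.1135, +0.1135, 0)
  M2 = (+0.1135, -0.1135, 0)
  M3 = (-0.1135, -0.1135, 0)
Detected image corners:
  c0 = (140.503330, 273.178361) px
  c1 = (338.888735, 242.982229) px
  c2 = (305.040065, 60.344705) px
  c3 = (106.953575, 92.785094) px
Planar DLT: solve 8×8 A·h = b for H (H[2,2]=1):
  H  [+861.24627 +149.01711 +222.24347]
  H  [-147.00465 +800.02231 +167.44481]
  H  [-0.05403 +0.00254 +1.00000]
B = K⁻¹H; ‖b₁‖=1.444882, ‖b₂‖=1.444882; λ = 2/(‖b₁‖+‖b₂‖) = 0.692098, sign → tz>0 ⇒ λ=+0.692098
r₁ = λ·B[:,0] = (+0.98541,-0.16606,-0.03739); r₂ = λ·B[:,1] = (+0.16625,+0.98608,+0.00176)
r₃ = r₁×r₂ = (+0.03658,-0.00795,+0.99930); SVD([r₁ r₂ r₃]) → R = UVᵀ:
  R  [+0.98541 +0.16625 +0.03658]
  R  [-0.16606 +0.98608 -0.00795]
  R  [-0.03739 +0.00176 +0.99930]
t = (-0.10853, -0.07593, +0.69210) m
tr R = 2.970788; θ = arccos((tr R − 1)/2) = 0.171125 rad = 9.805°
axis k = ((R−Rᵀ)₃₂, (R−Rᵀ)₁₃, (R−Rᵀ)₂₁) / (2 sinθ) = (+0.028508, +0.217197, -0.975711)
rvec = θ·k = (+0.004878, +0.037168, -0.166968)

rvec=(0.0049, 0.0372, -0.1670) tvec=(-0.1085, -0.0759, 0.6921)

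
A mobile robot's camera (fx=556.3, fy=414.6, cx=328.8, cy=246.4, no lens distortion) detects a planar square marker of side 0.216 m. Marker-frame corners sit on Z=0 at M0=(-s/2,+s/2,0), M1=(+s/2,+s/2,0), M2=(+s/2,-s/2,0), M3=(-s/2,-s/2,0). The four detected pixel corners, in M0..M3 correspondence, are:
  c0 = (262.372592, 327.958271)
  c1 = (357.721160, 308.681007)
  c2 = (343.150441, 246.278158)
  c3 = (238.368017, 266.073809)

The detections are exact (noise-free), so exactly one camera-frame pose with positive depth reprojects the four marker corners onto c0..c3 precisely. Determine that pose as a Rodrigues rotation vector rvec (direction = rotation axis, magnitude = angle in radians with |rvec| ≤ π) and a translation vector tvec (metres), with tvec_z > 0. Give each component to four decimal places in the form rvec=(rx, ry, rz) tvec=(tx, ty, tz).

rvec=(0.4968, -0.1691, -0.2140) tvec=(-0.0576, 0.1186, 1.1665)

Intrinsics K: fx=556.3, fy=414.6, cx=328.8, cy=246.4
Marker side s = 0.216 m; corners in marker frame (Z=0):
  M0 = (-0.1080, +0.1080, 0)
  M1 = (+0.1080, +0.1080, 0)
  M2 = (+0.1080, -0.1080, 0)
  M3 = (-0.1080, -0.1080, 0)
Detected image corners:
  c0 = (262.372592, 327.958271) px
  c1 = (357.721160, 308.681007) px
  c2 = (343.150441, 246.278158) px
  c3 = (238.368017, 266.073809) px
Planar DLT: solve 8×8 A·h = b for H (H[2,2]=1):
  H  [+490.20518 +214.80858 +301.34131]
  H  [-63.68914 +407.94122 +288.55429]
  H  [+0.09296 +0.41855 +1.00000]
B = K⁻¹H; ‖b₁‖=0.857289, ‖b₂‖=0.857289; λ = 2/(‖b₁‖+‖b₂‖) = 1.166468, sign → tz>0 ⇒ λ=+1.166468
r₁ = λ·B[:,0] = (+0.96379,-0.24363,+0.10844); r₂ = λ·B[:,1] = (+0.16185,+0.85758,+0.48822)
r₃ = r₁×r₂ = (-0.21194,-0.45299,+0.86596); SVD([r₁ r₂ r₃]) → R = UVᵀ:
  R  [+0.96379 +0.16185 -0.21194]
  R  [-0.24363 +0.85758 -0.45299]
  R  [+0.10844 +0.48822 +0.86596]
t = (-0.05758, +0.11860, +1.16647) m
tr R = 2.687321; θ = arccos((tr R − 1)/2) = 0.566731 rad = 32.471°
axis k = ((R−Rᵀ)₃₂, (R−Rᵀ)₁₃, (R−Rᵀ)₂₁) / (2 sinθ) = (+0.876565, -0.298372, -0.377635)
rvec = θ·k = (+0.496776, -0.169097, -0.214018)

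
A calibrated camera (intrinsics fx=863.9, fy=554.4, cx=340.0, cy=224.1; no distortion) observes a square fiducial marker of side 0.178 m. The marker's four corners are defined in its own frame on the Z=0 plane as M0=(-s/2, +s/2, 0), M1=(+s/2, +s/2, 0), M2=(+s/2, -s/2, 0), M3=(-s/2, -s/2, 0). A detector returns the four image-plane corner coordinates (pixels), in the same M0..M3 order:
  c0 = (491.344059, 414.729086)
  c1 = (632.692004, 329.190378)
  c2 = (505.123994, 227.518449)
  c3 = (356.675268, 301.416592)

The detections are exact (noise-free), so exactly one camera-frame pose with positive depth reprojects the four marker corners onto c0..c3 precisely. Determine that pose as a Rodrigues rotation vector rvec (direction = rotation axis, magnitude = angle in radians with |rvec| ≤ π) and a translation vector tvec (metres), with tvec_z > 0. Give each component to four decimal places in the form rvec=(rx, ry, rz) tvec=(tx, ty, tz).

Intrinsics K: fx=863.9, fy=554.4, cx=340.0, cy=224.1
Marker side s = 0.178 m; corners in marker frame (Z=0):
  M0 = (-0.0890, +0.0890, 0)
  M1 = (+0.0890, +0.0890, 0)
  M2 = (+0.0890, -0.0890, 0)
  M3 = (-0.0890, -0.0890, 0)
Detected image corners:
  c0 = (491.344059, 414.729086) px
  c1 = (632.692004, 329.190378) px
  c2 = (505.123994, 227.518449) px
  c3 = (356.675268, 301.416592) px
Planar DLT: solve 8×8 A·h = b for H (H[2,2]=1):
  H  [+1055.72822 +653.99443 +498.63319]
  H  [-292.64749 +550.06666 +315.70090]
  H  [+0.48624 -0.16469 +1.00000]
B = K⁻¹H; ‖b₁‖=1.350375, ‖b₂‖=1.350375; λ = 2/(‖b₁‖+‖b₂‖) = 0.740535, sign → tz>0 ⇒ λ=+0.740535
r₁ = λ·B[:,0] = (+0.76326,-0.53645,+0.36008); r₂ = λ·B[:,1] = (+0.60860,+0.78405,-0.12196)
r₃ = r₁×r₂ = (-0.21689,+0.31223,+0.92491); SVD([r₁ r₂ r₃]) → R = UVᵀ:
  R  [+0.76326 +0.60860 -0.21689]
  R  [-0.53645 +0.78405 +0.31223]
  R  [+0.36008 -0.12196 +0.92491]
t = (+0.13598, +0.12236, +0.74054) m
tr R = 2.472216; θ = arccos((tr R − 1)/2) = 0.743494 rad = 42.599°
axis k = ((R−Rᵀ)₃₂, (R−Rᵀ)₁₃, (R−Rᵀ)₂₁) / (2 sinθ) = (-0.320739, -0.426212, -0.845855)
rvec = θ·k = (-0.238467, -0.316886, -0.628888)

rvec=(-0.2385, -0.3169, -0.6289) tvec=(0.1360, 0.1224, 0.7405)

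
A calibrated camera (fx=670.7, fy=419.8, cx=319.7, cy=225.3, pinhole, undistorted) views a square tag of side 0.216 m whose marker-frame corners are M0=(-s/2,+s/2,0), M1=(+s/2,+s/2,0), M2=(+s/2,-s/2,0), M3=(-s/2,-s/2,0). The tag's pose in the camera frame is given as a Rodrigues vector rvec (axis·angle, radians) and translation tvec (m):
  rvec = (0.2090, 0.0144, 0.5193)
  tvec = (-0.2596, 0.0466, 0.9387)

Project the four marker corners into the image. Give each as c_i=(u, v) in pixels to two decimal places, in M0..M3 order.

c0=(34.63, 262.51) c1=(167.56, 308.62) c2=(237.60, 229.15) c3=(98.97, 180.10)

Intrinsics K: fx=670.7, fy=419.8, cx=319.7, cy=225.3
Marker side s = 0.216 m; corners in marker frame (Z=0):
  M0 = (-0.1080, +0.1080, 0)
  M1 = (+0.1080, +0.1080, 0)
  M2 = (+0.1080, -0.1080, 0)
  M3 = (-0.1080, -0.1080, 0)
rvec = (0.2090, 0.0144, 0.5193), |rvec| = θ = 0.55997 rad = 32.084°
Rodrigues: sinθ=0.53116, 1−cosθ=0.15273; R = I + sinθ·[k]× + (1−cosθ)·[k]×²:
    [+0.86855 -0.49112 +0.06652]
    [+0.49405 +0.84737 -0.19461]
    [+0.03920 +0.20189 +0.97862]
t = (-0.2596, 0.0466, 0.9387) m
M0: Pc = R·M0+t = (-0.40644, +0.08476, +0.95627); u = 670.7·(-0.40644)/0.95627 + 319.7 = 34.6320, v = 419.8·(+0.08476)/0.95627 + 225.3 = 262.5090
M1: Pc = R·M1+t = (-0.21884, +0.19147, +0.96474); u = 670.7·(-0.21884)/0.96474 + 319.7 = 167.5611, v = 419.8·(+0.19147)/0.96474 + 225.3 = 308.6187
M2: Pc = R·M2+t = (-0.11276, +0.00844, +0.92113); u = 670.7·(-0.11276)/0.92113 + 319.7 = 237.5993, v = 419.8·(+0.00844)/0.92113 + 225.3 = 229.1469
M3: Pc = R·M3+t = (-0.30036, -0.09827, +0.91266); u = 670.7·(-0.30036)/0.91266 + 319.7 = 98.9685, v = 419.8·(-0.09827)/0.91266 + 225.3 = 180.0967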